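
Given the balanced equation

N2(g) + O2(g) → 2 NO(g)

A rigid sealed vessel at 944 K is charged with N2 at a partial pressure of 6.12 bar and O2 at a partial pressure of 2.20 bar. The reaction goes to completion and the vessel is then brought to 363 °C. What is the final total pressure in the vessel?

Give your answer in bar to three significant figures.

5.61 bar

Because the vessel is rigid and T is held at 944 K, work the stoichiometry in partial pressures (P_i = n_iRT/V).
P(O2) required for 6.12 bar of N2 = (1/1) × 6.12 = 6.120 bar; available 2.20 bar, so O2 is limiting.
P(N2) remaining = 6.12 − (1/1) × 2.20 = 3.920 bar
P(gaseous products) = (2)/1 × 2.20 = 4.400 bar
P_total at 944 K = 3.920 + 4.400 = 8.320 bar
Scaling to 363 °C: P = 8.320 × 636.15/944 = 5.607 bar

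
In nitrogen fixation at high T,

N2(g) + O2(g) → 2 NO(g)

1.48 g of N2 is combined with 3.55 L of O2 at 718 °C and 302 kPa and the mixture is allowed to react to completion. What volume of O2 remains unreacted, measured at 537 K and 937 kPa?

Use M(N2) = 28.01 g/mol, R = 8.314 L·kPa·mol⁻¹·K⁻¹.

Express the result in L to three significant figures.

n(N2) = 1.48 / 28.01 = 0.05284 mol
n(O2) = PV/RT = (302 × 3.55) / (8.314 × 991.15) = 0.1301 mol
For 0.05284 mol N2, stoichiometry requires (1/1) × 0.05284 = 0.05284 mol O2; 0.1301 mol is available, so N2 is limiting.
n(O2) consumed = (1/1) × 0.05284 = 0.05284 mol; remaining = 0.1301 − 0.05284 = 0.07726 mol
V(O2) = nRT/P = 0.07726 × 8.314 × 537 / 937 = 0.3681 L

0.368 L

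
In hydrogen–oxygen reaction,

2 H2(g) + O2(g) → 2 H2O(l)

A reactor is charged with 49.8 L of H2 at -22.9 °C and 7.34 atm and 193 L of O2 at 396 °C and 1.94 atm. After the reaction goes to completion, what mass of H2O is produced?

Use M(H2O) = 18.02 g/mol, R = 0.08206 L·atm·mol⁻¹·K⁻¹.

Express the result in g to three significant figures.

n(H2) = PV/RT = (7.34 × 49.8) / (0.08206 × 250.25) = 17.80 mol
n(O2) = PV/RT = (1.94 × 193) / (0.08206 × 669.15) = 6.819 mol
For 17.80 mol H2, stoichiometry requires (1/2) × 17.80 = 8.900 mol O2; 6.819 mol is available, so O2 is limiting.
n(H2O) = (2/1) × 6.819 = 13.64 mol
m(H2O) = 13.64 × 18.02 = 245.8 g

246 g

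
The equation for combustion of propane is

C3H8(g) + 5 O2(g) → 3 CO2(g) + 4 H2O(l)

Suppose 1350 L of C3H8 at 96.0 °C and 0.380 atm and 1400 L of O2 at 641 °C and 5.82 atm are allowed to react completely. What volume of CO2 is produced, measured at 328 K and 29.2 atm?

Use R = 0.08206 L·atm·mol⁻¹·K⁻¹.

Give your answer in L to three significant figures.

46.8 L

n(C3H8) = PV/RT = (0.380 × 1350) / (0.08206 × 369.15) = 16.93 mol
n(O2) = PV/RT = (5.82 × 1400) / (0.08206 × 914.15) = 108.6 mol
For 16.93 mol C3H8, stoichiometry requires (5/1) × 16.93 = 84.65 mol O2; 108.6 mol is available, so C3H8 is limiting.
n(CO2) = (3/1) × 16.93 = 50.79 mol
V(CO2) = nRT/P = 50.79 × 0.08206 × 328 / 29.2 = 46.82 L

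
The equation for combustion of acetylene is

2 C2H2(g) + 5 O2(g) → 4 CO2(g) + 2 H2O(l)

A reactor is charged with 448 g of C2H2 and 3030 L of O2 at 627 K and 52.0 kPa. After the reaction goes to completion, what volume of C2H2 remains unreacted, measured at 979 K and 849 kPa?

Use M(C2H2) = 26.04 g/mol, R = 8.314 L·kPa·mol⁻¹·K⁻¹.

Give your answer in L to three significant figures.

n(C2H2) = 448 / 26.04 = 17.20 mol
n(O2) = PV/RT = (52.0 × 3030) / (8.314 × 627) = 30.23 mol
For 17.20 mol C2H2, stoichiometry requires (5/2) × 17.20 = 43.00 mol O2; 30.23 mol is available, so O2 is limiting.
n(C2H2) consumed = (2/5) × 30.23 = 12.09 mol; remaining = 17.20 − 12.09 = 5.110 mol
V(C2H2) = nRT/P = 5.110 × 8.314 × 979 / 849 = 48.99 L

49.0 L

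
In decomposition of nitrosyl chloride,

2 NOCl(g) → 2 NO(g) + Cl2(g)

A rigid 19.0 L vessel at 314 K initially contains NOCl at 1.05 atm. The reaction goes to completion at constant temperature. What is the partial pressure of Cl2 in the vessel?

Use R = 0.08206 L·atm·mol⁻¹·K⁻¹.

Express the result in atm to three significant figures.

0.525 atm

n(NOCl)₀ = PV/RT = (1.05 × 19.0) / (0.08206 × 314) = 0.7743 mol
n(Cl2) = (1/2) × 0.7743 = 0.3871 mol
P(Cl2) = nRT/V = 0.3871 × 0.08206 × 314 / 19.0 = 0.5250 atm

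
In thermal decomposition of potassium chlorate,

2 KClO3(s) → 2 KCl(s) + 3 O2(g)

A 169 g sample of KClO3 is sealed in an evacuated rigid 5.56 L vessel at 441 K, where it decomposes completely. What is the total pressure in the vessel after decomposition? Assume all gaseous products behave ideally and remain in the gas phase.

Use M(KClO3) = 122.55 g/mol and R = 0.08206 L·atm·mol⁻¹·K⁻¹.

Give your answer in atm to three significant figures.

n(KClO3) = 169 / 122.55 = 1.379 mol
n(gas produced) = (3/2) × 1.379 = 2.069 mol
P = nRT/V = 2.069 × 0.08206 × 441 / 5.56 = 13.47 atm

13.5 atm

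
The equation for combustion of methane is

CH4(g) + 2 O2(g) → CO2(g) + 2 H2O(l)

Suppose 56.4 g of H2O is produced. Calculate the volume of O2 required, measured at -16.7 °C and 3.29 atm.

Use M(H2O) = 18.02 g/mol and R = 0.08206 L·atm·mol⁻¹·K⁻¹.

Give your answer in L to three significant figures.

20.0 L

n(H2O) = 56.40 / 18.02 = 3.130 mol
n(O2) = (2/2) × 3.130 = 3.130 mol
V = nRT/P = 3.130 × 0.08206 × 256.45 / 3.29 = 20.02 L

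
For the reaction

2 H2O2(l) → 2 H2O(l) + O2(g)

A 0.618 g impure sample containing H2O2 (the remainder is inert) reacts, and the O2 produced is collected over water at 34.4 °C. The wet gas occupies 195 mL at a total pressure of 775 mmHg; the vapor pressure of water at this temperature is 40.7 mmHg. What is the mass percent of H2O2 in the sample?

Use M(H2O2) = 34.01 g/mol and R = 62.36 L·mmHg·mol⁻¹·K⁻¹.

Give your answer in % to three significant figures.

82.2 %

P(O2) = 775 − 40.7 = 734.3 mmHg
n(O2) = PV/RT = (734.3 × 0.1950) / (62.36 × 307.55) = 0.007466 mol
n(H2O2) = (2/1) × 0.007466 = 0.01493 mol
m(H2O2) = 0.01493 × 34.01 = 0.5078 g
%H2O2 = 0.5078 / 0.618 × 100 = 82.17%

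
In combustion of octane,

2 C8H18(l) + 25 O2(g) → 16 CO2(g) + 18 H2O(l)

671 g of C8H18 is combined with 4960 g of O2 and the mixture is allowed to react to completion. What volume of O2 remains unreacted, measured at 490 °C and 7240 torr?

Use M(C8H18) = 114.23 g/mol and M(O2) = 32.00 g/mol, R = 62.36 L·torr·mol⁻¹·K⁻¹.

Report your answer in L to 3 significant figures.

536 L

n(C8H18) = 671 / 114.23 = 5.874 mol
n(O2) = 4960 / 32.00 = 155.0 mol
For 5.874 mol C8H18, stoichiometry requires (25/2) × 5.874 = 73.42 mol O2; 155.0 mol is available, so C8H18 is limiting.
n(O2) consumed = (25/2) × 5.874 = 73.42 mol; remaining = 155.0 − 73.42 = 81.58 mol
V(O2) = nRT/P = 81.58 × 62.36 × 763.15 / 7240 = 536.2 L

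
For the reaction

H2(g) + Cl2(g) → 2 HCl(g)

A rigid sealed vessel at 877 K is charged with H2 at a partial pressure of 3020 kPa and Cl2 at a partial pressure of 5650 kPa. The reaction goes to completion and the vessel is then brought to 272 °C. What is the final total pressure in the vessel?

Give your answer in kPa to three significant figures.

5390 kPa

Because the vessel is rigid and T is held at 877 K, work the stoichiometry in partial pressures (P_i = n_iRT/V).
P(Cl2) required for 3020 kPa of H2 = (1/1) × 3020 = 3020 kPa; available 5650 kPa, so H2 is limiting.
P(Cl2) remaining = 5650 − (1/1) × 3020 = 2630 kPa
P(gaseous products) = (2)/1 × 3020 = 6040 kPa
P_total at 877 K = 2630 + 6040 = 8670 kPa
Scaling to 272 °C: P = 8670 × 545.15/877 = 5389 kPa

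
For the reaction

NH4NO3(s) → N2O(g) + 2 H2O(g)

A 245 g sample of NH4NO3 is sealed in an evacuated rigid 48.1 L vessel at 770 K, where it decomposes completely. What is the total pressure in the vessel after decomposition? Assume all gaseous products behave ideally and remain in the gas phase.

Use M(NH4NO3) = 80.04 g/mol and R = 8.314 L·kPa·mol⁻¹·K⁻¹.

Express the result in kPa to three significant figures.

1220 kPa

n(NH4NO3) = 245 / 80.04 = 3.061 mol
n(gas produced) = (3/1) × 3.061 = 9.183 mol
P = nRT/V = 9.183 × 8.314 × 770 / 48.1 = 1222 kPa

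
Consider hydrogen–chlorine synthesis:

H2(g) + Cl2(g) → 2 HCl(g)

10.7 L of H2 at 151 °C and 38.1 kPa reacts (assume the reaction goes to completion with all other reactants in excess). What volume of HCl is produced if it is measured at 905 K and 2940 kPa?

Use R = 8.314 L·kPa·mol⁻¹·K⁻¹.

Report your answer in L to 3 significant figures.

0.592 L

n(H2) = PV/RT = (38.1 × 10.7) / (8.314 × 424.15) = 0.1156 mol
n(HCl) = (2/1) × 0.1156 = 0.2312 mol
V = nRT/P = 0.2312 × 8.314 × 905 / 2940 = 0.5917 L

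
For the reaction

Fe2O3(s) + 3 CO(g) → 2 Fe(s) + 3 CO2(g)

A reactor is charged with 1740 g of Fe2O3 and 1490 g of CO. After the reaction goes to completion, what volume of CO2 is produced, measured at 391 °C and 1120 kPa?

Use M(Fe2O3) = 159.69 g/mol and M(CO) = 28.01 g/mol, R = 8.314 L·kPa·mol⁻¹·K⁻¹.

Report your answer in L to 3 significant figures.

161 L

n(Fe2O3) = 1740 / 159.69 = 10.90 mol
n(CO) = 1490 / 28.01 = 53.20 mol
For 10.90 mol Fe2O3, stoichiometry requires (3/1) × 10.90 = 32.70 mol CO; 53.20 mol is available, so Fe2O3 is limiting.
n(CO2) = (3/1) × 10.90 = 32.70 mol
V(CO2) = nRT/P = 32.70 × 8.314 × 664.15 / 1120 = 161.2 L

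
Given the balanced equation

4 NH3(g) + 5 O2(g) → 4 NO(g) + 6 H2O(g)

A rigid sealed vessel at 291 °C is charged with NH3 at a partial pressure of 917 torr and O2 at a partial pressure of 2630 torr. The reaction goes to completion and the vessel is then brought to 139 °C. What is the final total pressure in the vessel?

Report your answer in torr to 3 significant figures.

At constant V, partial pressures at 291 °C are proportional to moles, so apply stoichiometry directly to pressures.
P(O2) required for 917 torr of NH3 = (5/4) × 917 = 1146 torr; available 2630 torr, so NH3 is limiting.
P(O2) remaining = 2630 − (5/4) × 917 = 1484 torr
P(gaseous products) = (4+6)/4 × 917 = 2292 torr
P_total at 291 °C = 1484 + 2292 = 3776 torr
Scaling to 139 °C: P = 3776 × 412.15/564.15 = 2759 torr

2760 torr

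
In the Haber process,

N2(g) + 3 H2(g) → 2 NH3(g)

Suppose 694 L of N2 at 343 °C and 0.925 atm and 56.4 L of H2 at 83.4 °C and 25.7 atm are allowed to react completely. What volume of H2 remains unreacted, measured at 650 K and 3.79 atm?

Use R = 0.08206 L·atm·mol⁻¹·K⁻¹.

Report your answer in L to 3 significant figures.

n(N2) = PV/RT = (0.925 × 694) / (0.08206 × 616.15) = 12.70 mol
n(H2) = PV/RT = (25.7 × 56.4) / (0.08206 × 356.55) = 49.54 mol
For 12.70 mol N2, stoichiometry requires (3/1) × 12.70 = 38.10 mol H2; 49.54 mol is available, so N2 is limiting.
n(H2) consumed = (3/1) × 12.70 = 38.10 mol; remaining = 49.54 − 38.10 = 11.44 mol
V(H2) = nRT/P = 11.44 × 0.08206 × 650 / 3.79 = 161.0 L

161 L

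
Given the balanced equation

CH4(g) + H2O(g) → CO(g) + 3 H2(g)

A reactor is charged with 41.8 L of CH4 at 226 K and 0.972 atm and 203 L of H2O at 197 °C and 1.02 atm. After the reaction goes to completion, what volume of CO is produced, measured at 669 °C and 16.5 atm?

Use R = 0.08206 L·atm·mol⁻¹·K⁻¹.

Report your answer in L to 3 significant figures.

n(CH4) = PV/RT = (0.972 × 41.8) / (0.08206 × 226) = 2.191 mol
n(H2O) = PV/RT = (1.02 × 203) / (0.08206 × 470.15) = 5.367 mol
For 2.191 mol CH4, stoichiometry requires (1/1) × 2.191 = 2.191 mol H2O; 5.367 mol is available, so CH4 is limiting.
n(CO) = (1/1) × 2.191 = 2.191 mol
V(CO) = nRT/P = 2.191 × 0.08206 × 942.15 / 16.5 = 10.27 L

10.3 L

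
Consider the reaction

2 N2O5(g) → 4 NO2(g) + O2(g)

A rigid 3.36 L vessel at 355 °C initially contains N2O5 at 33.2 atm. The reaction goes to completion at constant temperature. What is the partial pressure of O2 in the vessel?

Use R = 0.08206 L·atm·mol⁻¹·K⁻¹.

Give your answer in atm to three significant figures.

n(N2O5)₀ = PV/RT = (33.2 × 3.36) / (0.08206 × 628.15) = 2.164 mol
n(O2) = (1/2) × 2.164 = 1.082 mol
P(O2) = nRT/V = 1.082 × 0.08206 × 628.15 / 3.36 = 16.60 atm

16.6 atm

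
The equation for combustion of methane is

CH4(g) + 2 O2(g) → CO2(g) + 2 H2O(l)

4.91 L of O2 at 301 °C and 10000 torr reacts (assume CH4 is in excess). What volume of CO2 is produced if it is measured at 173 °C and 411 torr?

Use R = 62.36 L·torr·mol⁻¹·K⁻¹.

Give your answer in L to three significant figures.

n(O2) = PV/RT = (10000 × 4.91) / (62.36 × 574.15) = 1.371 mol
n(CO2) = (1/2) × 1.371 = 0.6855 mol
V = nRT/P = 0.6855 × 62.36 × 446.15 / 411 = 46.40 L

46.4 L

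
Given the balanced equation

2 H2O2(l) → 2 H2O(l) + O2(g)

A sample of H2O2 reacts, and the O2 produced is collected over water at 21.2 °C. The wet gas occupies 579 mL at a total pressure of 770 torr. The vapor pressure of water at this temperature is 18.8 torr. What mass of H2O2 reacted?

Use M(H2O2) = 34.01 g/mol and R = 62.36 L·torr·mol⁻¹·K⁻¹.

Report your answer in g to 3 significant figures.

1.61 g

P(O2) = 770 − 18.8 = 751.2 torr
n(O2) = PV/RT = (751.2 × 0.5790) / (62.36 × 294.35) = 0.02370 mol
n(H2O2) = (2/1) × 0.02370 = 0.04740 mol
m(H2O2) = 0.04740 × 34.01 = 1.612 g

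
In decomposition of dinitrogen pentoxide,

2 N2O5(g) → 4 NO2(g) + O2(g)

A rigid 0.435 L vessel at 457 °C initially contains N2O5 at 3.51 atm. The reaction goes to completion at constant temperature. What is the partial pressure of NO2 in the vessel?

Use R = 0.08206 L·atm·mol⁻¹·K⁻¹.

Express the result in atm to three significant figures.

n(N2O5)₀ = PV/RT = (3.51 × 0.435) / (0.08206 × 730.15) = 0.02548 mol
n(NO2) = (4/2) × 0.02548 = 0.05096 mol
P(NO2) = nRT/V = 0.05096 × 0.08206 × 730.15 / 0.435 = 7.019 atm

7.02 atm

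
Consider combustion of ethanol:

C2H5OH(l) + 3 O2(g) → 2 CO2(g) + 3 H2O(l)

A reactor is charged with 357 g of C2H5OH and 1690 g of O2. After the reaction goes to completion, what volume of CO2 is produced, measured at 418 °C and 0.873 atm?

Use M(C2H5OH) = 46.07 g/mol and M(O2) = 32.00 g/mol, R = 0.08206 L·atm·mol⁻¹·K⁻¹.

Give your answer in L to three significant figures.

1010 L

n(C2H5OH) = 357 / 46.07 = 7.749 mol
n(O2) = 1690 / 32.00 = 52.81 mol
For 7.749 mol C2H5OH, stoichiometry requires (3/1) × 7.749 = 23.25 mol O2; 52.81 mol is available, so C2H5OH is limiting.
n(CO2) = (2/1) × 7.749 = 15.50 mol
V(CO2) = nRT/P = 15.50 × 0.08206 × 691.15 / 0.873 = 1007 L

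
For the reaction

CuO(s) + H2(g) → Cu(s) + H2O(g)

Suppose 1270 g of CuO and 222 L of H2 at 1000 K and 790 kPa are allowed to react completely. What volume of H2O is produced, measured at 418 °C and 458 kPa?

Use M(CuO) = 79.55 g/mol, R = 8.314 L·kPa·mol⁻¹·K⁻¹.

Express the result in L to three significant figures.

200 L

n(CuO) = 1270 / 79.55 = 15.96 mol
n(H2) = PV/RT = (790 × 222) / (8.314 × 1000) = 21.09 mol
For 15.96 mol CuO, stoichiometry requires (1/1) × 15.96 = 15.96 mol H2; 21.09 mol is available, so CuO is limiting.
n(H2O) = (1/1) × 15.96 = 15.96 mol
V(H2O) = nRT/P = 15.96 × 8.314 × 691.15 / 458 = 200.2 L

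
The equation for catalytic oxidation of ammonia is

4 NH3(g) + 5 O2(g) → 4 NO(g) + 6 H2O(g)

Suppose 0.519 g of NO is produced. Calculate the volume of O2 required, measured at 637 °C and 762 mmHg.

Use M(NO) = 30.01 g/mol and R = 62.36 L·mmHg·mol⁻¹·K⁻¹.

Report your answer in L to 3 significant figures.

n(NO) = 0.5190 / 30.01 = 0.01729 mol
n(O2) = (5/4) × 0.01729 = 0.02161 mol
V = nRT/P = 0.02161 × 62.36 × 910.15 / 762 = 1.610 L

1.61 L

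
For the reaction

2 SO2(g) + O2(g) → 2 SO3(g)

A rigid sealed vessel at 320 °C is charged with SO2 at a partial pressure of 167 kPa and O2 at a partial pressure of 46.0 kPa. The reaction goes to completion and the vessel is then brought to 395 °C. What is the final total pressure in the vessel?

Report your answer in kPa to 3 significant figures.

With V and T fixed, P_i ∝ n_i, so the mole ratios apply directly to partial pressures at 320 °C.
P(O2) required for 167 kPa of SO2 = (1/2) × 167 = 83.50 kPa; available 46.0 kPa, so O2 is limiting.
P(SO2) remaining = 167 − (2/1) × 46.0 = 75.00 kPa
P(gaseous products) = (2)/1 × 46.0 = 92.00 kPa
P_total at 320 °C = 75.00 + 92.00 = 167.0 kPa
Scaling to 395 °C: P = 167.0 × 668.15/593.15 = 188.1 kPa

188 kPa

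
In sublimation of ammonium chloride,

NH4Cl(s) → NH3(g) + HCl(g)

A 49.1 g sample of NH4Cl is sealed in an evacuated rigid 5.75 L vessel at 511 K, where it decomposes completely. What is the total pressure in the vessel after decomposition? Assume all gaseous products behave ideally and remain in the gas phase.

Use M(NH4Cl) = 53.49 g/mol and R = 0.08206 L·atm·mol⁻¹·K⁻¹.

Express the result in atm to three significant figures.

13.4 atm

n(NH4Cl) = 49.1 / 53.49 = 0.9179 mol
n(gas produced) = (2/1) × 0.9179 = 1.836 mol
P = nRT/V = 1.836 × 0.08206 × 511 / 5.75 = 13.39 atm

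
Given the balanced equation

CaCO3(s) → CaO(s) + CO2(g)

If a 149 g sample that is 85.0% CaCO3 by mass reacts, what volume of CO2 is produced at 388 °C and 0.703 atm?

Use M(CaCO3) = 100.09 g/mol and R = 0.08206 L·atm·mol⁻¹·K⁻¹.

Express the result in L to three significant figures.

97.7 L

mass of CaCO3 = 149 × 85.0/100 = 126.7 g
n(CaCO3) = 126.7 / 100.09 = 1.266 mol
n(CO2) = (1/1) × 1.266 = 1.266 mol
V = nRT/P = 1.266 × 0.08206 × 661.15 / 0.703 = 97.70 L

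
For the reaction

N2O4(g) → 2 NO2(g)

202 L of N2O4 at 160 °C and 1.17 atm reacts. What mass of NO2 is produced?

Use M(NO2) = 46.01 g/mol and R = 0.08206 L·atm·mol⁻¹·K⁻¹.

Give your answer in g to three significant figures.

n(N2O4) = PV/RT = (1.17 × 202) / (0.08206 × 433.15) = 6.649 mol
n(NO2) = (2/1) × 6.649 = 13.30 mol
m(NO2) = 13.30 × 46.01 = 611.9 g

612 g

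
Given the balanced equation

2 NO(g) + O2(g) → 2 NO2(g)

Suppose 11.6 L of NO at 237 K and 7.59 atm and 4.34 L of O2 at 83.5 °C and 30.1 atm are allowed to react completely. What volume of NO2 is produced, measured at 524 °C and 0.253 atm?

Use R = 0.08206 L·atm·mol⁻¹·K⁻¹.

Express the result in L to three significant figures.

1170 L

n(NO) = PV/RT = (7.59 × 11.6) / (0.08206 × 237) = 4.527 mol
n(O2) = PV/RT = (30.1 × 4.34) / (0.08206 × 356.65) = 4.464 mol
For 4.527 mol NO, stoichiometry requires (1/2) × 4.527 = 2.264 mol O2; 4.464 mol is available, so NO is limiting.
n(NO2) = (2/2) × 4.527 = 4.527 mol
V(NO2) = nRT/P = 4.527 × 0.08206 × 797.15 / 0.253 = 1170 L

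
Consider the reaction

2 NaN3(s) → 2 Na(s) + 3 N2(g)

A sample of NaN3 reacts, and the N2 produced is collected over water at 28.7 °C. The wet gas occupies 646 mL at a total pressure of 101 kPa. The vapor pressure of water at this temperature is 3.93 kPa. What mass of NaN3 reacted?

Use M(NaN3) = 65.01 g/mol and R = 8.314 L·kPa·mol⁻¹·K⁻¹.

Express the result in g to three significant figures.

P(N2) = 101 − 3.93 = 97.07 kPa
n(N2) = PV/RT = (97.07 × 0.6460) / (8.314 × 301.85) = 0.02499 mol
n(NaN3) = (2/3) × 0.02499 = 0.01666 mol
m(NaN3) = 0.01666 × 65.01 = 1.083 g

1.08 g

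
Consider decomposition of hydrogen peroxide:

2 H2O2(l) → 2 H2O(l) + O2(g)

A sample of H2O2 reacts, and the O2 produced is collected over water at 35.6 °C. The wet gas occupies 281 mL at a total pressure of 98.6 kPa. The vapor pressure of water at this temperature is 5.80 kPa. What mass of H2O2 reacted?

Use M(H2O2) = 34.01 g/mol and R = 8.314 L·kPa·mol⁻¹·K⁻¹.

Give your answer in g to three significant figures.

0.691 g

P(O2) = 98.6 − 5.80 = 92.80 kPa
n(O2) = PV/RT = (92.80 × 0.2810) / (8.314 × 308.75) = 0.01016 mol
n(H2O2) = (2/1) × 0.01016 = 0.02032 mol
m(H2O2) = 0.02032 × 34.01 = 0.6911 g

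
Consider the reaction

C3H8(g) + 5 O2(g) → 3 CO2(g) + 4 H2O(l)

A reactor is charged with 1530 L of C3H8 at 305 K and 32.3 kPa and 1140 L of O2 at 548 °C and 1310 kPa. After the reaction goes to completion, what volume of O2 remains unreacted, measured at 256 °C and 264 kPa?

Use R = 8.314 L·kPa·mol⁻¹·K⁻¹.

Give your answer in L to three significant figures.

n(C3H8) = PV/RT = (32.3 × 1530) / (8.314 × 305) = 19.49 mol
n(O2) = PV/RT = (1310 × 1140) / (8.314 × 821.15) = 218.7 mol
For 19.49 mol C3H8, stoichiometry requires (5/1) × 19.49 = 97.45 mol O2; 218.7 mol is available, so C3H8 is limiting.
n(O2) consumed = (5/1) × 19.49 = 97.45 mol; remaining = 218.7 − 97.45 = 121.2 mol
V(O2) = nRT/P = 121.2 × 8.314 × 529.15 / 264 = 2020 L

2020 L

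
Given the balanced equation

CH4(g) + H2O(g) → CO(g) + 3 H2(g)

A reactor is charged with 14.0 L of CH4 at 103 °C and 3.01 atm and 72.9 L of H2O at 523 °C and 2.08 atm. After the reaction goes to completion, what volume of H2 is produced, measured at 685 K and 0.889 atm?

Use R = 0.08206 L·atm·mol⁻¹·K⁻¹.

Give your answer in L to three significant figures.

n(CH4) = PV/RT = (3.01 × 14.0) / (0.08206 × 376.15) = 1.365 mol
n(H2O) = PV/RT = (2.08 × 72.9) / (0.08206 × 796.15) = 2.321 mol
For 1.365 mol CH4, stoichiometry requires (1/1) × 1.365 = 1.365 mol H2O; 2.321 mol is available, so CH4 is limiting.
n(H2) = (3/1) × 1.365 = 4.095 mol
V(H2) = nRT/P = 4.095 × 0.08206 × 685 / 0.889 = 258.9 L

259 L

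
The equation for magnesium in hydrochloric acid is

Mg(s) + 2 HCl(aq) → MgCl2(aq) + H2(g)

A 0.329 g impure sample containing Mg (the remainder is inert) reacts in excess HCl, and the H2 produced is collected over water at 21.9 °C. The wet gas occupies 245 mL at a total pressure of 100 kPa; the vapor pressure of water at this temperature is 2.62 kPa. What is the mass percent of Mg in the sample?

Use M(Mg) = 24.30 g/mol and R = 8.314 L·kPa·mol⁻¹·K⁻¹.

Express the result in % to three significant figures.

71.8 %

P(H2) = 100 − 2.62 = 97.38 kPa
n(H2) = PV/RT = (97.38 × 0.2450) / (8.314 × 295.05) = 0.009726 mol
n(Mg) = (1/1) × 0.009726 = 0.009726 mol
m(Mg) = 0.009726 × 24.30 = 0.2363 g
%Mg = 0.2363 / 0.329 × 100 = 71.82%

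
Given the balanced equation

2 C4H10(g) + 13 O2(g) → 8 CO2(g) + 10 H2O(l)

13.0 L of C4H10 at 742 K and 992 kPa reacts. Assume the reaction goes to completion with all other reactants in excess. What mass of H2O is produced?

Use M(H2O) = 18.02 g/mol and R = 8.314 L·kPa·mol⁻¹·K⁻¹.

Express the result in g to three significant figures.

n(C4H10) = PV/RT = (992 × 13.0) / (8.314 × 742) = 2.090 mol
n(H2O) = (10/2) × 2.090 = 10.45 mol
m(H2O) = 10.45 × 18.02 = 188.3 g

188 g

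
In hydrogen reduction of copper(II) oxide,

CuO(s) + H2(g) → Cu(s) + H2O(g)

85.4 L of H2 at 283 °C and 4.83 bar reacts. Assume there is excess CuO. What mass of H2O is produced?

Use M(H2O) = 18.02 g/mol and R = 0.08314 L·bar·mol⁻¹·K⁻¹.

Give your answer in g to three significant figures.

n(H2) = PV/RT = (4.83 × 85.4) / (0.08314 × 556.15) = 8.921 mol
n(H2O) = (1/1) × 8.921 = 8.921 mol
m(H2O) = 8.921 × 18.02 = 160.8 g

161 g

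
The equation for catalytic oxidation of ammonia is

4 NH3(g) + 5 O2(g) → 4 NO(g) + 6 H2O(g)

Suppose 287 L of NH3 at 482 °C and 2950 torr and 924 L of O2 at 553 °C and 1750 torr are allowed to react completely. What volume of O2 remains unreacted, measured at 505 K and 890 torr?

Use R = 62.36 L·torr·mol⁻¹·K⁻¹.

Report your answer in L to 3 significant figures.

315 L

n(NH3) = PV/RT = (2950 × 287) / (62.36 × 755.15) = 17.98 mol
n(O2) = PV/RT = (1750 × 924) / (62.36 × 826.15) = 31.39 mol
For 17.98 mol NH3, stoichiometry requires (5/4) × 17.98 = 22.48 mol O2; 31.39 mol is available, so NH3 is limiting.
n(O2) consumed = (5/4) × 17.98 = 22.48 mol; remaining = 31.39 − 22.48 = 8.910 mol
V(O2) = nRT/P = 8.910 × 62.36 × 505 / 890 = 315.3 L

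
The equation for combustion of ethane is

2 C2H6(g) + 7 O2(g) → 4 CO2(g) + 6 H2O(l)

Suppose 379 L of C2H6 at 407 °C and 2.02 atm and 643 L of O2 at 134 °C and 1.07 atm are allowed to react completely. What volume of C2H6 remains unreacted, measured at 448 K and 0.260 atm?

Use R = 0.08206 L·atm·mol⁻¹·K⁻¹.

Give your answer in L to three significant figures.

n(C2H6) = PV/RT = (2.02 × 379) / (0.08206 × 680.15) = 13.72 mol
n(O2) = PV/RT = (1.07 × 643) / (0.08206 × 407.15) = 20.59 mol
For 13.72 mol C2H6, stoichiometry requires (7/2) × 13.72 = 48.02 mol O2; 20.59 mol is available, so O2 is limiting.
n(C2H6) consumed = (2/7) × 20.59 = 5.883 mol; remaining = 13.72 − 5.883 = 7.837 mol
V(C2H6) = nRT/P = 7.837 × 0.08206 × 448 / 0.260 = 1108 L

1110 L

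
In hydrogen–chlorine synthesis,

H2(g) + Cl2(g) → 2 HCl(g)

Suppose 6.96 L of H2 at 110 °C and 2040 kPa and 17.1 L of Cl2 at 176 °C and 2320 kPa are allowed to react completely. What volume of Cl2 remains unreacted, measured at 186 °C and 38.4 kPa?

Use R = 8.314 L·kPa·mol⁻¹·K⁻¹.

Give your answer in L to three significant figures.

613 L

n(H2) = PV/RT = (2040 × 6.96) / (8.314 × 383.15) = 4.457 mol
n(Cl2) = PV/RT = (2320 × 17.1) / (8.314 × 449.15) = 10.62 mol
For 4.457 mol H2, stoichiometry requires (1/1) × 4.457 = 4.457 mol Cl2; 10.62 mol is available, so H2 is limiting.
n(Cl2) consumed = (1/1) × 4.457 = 4.457 mol; remaining = 10.62 − 4.457 = 6.163 mol
V(Cl2) = nRT/P = 6.163 × 8.314 × 459.15 / 38.4 = 612.7 L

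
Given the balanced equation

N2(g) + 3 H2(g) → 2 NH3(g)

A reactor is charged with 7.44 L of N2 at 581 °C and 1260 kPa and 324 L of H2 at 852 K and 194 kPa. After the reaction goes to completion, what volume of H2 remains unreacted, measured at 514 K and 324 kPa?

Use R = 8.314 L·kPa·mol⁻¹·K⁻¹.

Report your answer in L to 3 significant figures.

64.8 L

n(N2) = PV/RT = (1260 × 7.44) / (8.314 × 854.15) = 1.320 mol
n(H2) = PV/RT = (194 × 324) / (8.314 × 852) = 8.874 mol
For 1.320 mol N2, stoichiometry requires (3/1) × 1.320 = 3.960 mol H2; 8.874 mol is available, so N2 is limiting.
n(H2) consumed = (3/1) × 1.320 = 3.960 mol; remaining = 8.874 − 3.960 = 4.914 mol
V(H2) = nRT/P = 4.914 × 8.314 × 514 / 324 = 64.81 L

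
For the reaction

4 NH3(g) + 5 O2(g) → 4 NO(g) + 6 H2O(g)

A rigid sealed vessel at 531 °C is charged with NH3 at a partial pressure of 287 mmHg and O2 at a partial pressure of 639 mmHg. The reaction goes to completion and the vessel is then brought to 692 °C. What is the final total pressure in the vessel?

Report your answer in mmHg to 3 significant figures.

1200 mmHg

Because the vessel is rigid and T is held at 531 °C, work the stoichiometry in partial pressures (P_i = n_iRT/V).
P(O2) required for 287 mmHg of NH3 = (5/4) × 287 = 358.8 mmHg; available 639 mmHg, so NH3 is limiting.
P(O2) remaining = 639 − (5/4) × 287 = 280.2 mmHg
P(gaseous products) = (4+6)/4 × 287 = 717.5 mmHg
P_total at 531 °C = 280.2 + 717.5 = 997.7 mmHg
Scaling to 692 °C: P = 997.7 × 965.15/804.15 = 1197 mmHg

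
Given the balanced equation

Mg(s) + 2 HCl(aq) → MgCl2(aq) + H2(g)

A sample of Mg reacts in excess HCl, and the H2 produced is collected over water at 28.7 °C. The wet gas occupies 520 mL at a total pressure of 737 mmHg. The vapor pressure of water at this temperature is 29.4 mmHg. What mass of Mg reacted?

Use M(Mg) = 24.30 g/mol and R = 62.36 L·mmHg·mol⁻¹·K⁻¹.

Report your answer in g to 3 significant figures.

P(H2) = 737 − 29.4 = 707.6 mmHg
n(H2) = PV/RT = (707.6 × 0.5200) / (62.36 × 301.85) = 0.01955 mol
n(Mg) = (1/1) × 0.01955 = 0.01955 mol
m(Mg) = 0.01955 × 24.30 = 0.4751 g

0.475 g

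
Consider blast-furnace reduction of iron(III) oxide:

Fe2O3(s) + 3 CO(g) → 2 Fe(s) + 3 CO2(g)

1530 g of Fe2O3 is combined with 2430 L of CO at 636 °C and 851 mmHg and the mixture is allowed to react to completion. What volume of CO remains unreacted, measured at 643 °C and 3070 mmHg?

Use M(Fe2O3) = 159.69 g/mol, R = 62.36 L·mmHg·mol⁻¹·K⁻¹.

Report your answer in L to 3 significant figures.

n(Fe2O3) = 1530 / 159.69 = 9.581 mol
n(CO) = PV/RT = (851 × 2430) / (62.36 × 909.15) = 36.47 mol
For 9.581 mol Fe2O3, stoichiometry requires (3/1) × 9.581 = 28.74 mol CO; 36.47 mol is available, so Fe2O3 is limiting.
n(CO) consumed = (3/1) × 9.581 = 28.74 mol; remaining = 36.47 − 28.74 = 7.730 mol
V(CO) = nRT/P = 7.730 × 62.36 × 916.15 / 3070 = 143.9 L

144 L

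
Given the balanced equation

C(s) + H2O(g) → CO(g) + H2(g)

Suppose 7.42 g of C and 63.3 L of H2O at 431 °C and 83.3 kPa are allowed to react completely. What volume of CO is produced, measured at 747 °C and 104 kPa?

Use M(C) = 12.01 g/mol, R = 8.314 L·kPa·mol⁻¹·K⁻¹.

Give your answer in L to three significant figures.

50.4 L

n(C) = 7.42 / 12.01 = 0.6178 mol
n(H2O) = PV/RT = (83.3 × 63.3) / (8.314 × 704.15) = 0.9007 mol
For 0.6178 mol C, stoichiometry requires (1/1) × 0.6178 = 0.6178 mol H2O; 0.9007 mol is available, so C is limiting.
n(CO) = (1/1) × 0.6178 = 0.6178 mol
V(CO) = nRT/P = 0.6178 × 8.314 × 1020.15 / 104 = 50.38 L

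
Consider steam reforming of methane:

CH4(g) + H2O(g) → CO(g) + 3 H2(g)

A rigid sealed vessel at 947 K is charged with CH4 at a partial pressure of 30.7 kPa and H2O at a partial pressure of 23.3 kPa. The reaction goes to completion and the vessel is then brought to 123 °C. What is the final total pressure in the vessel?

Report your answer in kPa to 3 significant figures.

Because the vessel is rigid and T is held at 947 K, work the stoichiometry in partial pressures (P_i = n_iRT/V).
P(H2O) required for 30.7 kPa of CH4 = (1/1) × 30.7 = 30.70 kPa; available 23.3 kPa, so H2O is limiting.
P(CH4) remaining = 30.7 − (1/1) × 23.3 = 7.400 kPa
P(gaseous products) = (1+3)/1 × 23.3 = 93.20 kPa
P_total at 947 K = 7.400 + 93.20 = 100.6 kPa
Scaling to 123 °C: P = 100.6 × 396.15/947 = 42.08 kPa

42.1 kPa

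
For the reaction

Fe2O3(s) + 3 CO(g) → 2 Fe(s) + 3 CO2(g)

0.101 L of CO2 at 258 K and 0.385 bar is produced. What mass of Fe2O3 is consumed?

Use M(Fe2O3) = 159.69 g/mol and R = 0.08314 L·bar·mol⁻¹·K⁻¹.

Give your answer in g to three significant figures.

0.0965 g

n(CO2) = PV/RT = (0.385 × 0.101) / (0.08314 × 258) = 0.001813 mol
n(Fe2O3) = (1/3) × 0.001813 = 0.0006043 mol
m(Fe2O3) = 0.0006043 × 159.69 = 0.09650 g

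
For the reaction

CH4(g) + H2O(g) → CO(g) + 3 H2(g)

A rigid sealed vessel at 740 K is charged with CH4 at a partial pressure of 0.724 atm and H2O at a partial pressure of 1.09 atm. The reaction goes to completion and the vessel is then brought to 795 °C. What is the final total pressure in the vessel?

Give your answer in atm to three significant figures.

4.71 atm

With V and T fixed, P_i ∝ n_i, so the mole ratios apply directly to partial pressures at 740 K.
P(H2O) required for 0.724 atm of CH4 = (1/1) × 0.724 = 0.7240 atm; available 1.09 atm, so CH4 is limiting.
P(H2O) remaining = 1.09 − (1/1) × 0.724 = 0.3660 atm
P(gaseous products) = (1+3)/1 × 0.724 = 2.896 atm
P_total at 740 K = 0.3660 + 2.896 = 3.262 atm
Scaling to 795 °C: P = 3.262 × 1068.15/740 = 4.709 atm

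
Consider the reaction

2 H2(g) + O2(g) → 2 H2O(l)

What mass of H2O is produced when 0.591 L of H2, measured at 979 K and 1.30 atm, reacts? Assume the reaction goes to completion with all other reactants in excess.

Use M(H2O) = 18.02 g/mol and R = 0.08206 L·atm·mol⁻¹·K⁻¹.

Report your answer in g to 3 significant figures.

n(H2) = PV/RT = (1.30 × 0.591) / (0.08206 × 979) = 0.009563 mol
n(H2O) = (2/2) × 0.009563 = 0.009563 mol
m(H2O) = 0.009563 × 18.02 = 0.1723 g

0.172 g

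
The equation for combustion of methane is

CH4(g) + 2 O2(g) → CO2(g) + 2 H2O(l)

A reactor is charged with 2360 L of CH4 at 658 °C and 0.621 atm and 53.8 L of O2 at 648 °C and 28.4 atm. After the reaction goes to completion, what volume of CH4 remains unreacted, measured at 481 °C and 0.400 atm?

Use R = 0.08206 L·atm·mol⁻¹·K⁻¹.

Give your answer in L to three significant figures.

n(CH4) = PV/RT = (0.621 × 2360) / (0.08206 × 931.15) = 19.18 mol
n(O2) = PV/RT = (28.4 × 53.8) / (0.08206 × 921.15) = 20.21 mol
For 19.18 mol CH4, stoichiometry requires (2/1) × 19.18 = 38.36 mol O2; 20.21 mol is available, so O2 is limiting.
n(CH4) consumed = (1/2) × 20.21 = 10.11 mol; remaining = 19.18 − 10.11 = 9.070 mol
V(CH4) = nRT/P = 9.070 × 0.08206 × 754.15 / 0.400 = 1403 L

1400 L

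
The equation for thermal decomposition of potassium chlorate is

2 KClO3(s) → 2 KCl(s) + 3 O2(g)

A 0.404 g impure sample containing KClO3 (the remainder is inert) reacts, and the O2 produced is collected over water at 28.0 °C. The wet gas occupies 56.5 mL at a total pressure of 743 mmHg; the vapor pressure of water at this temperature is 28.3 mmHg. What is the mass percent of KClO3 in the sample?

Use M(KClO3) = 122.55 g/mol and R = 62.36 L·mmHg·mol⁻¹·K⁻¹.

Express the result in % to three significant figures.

P(O2) = 743 − 28.3 = 714.7 mmHg
n(O2) = PV/RT = (714.7 × 0.05650) / (62.36 × 301.15) = 0.002150 mol
n(KClO3) = (2/3) × 0.002150 = 0.001433 mol
m(KClO3) = 0.001433 × 122.55 = 0.1756 g
%KClO3 = 0.1756 / 0.404 × 100 = 43.47%

43.5 %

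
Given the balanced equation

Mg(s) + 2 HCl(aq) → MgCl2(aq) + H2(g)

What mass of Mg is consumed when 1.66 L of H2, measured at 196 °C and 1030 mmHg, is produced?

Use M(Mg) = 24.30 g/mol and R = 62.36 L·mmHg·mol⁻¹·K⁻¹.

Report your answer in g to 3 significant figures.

n(H2) = PV/RT = (1030 × 1.66) / (62.36 × 469.15) = 0.05844 mol
n(Mg) = (1/1) × 0.05844 = 0.05844 mol
m(Mg) = 0.05844 × 24.30 = 1.420 g

1.42 g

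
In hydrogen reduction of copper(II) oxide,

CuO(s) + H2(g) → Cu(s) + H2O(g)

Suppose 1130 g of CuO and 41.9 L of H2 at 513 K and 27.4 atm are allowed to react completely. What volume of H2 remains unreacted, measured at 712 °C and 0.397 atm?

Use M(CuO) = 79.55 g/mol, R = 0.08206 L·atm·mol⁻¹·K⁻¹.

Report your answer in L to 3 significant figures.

2660 L

n(CuO) = 1130 / 79.55 = 14.20 mol
n(H2) = PV/RT = (27.4 × 41.9) / (0.08206 × 513) = 27.27 mol
For 14.20 mol CuO, stoichiometry requires (1/1) × 14.20 = 14.20 mol H2; 27.27 mol is available, so CuO is limiting.
n(H2) consumed = (1/1) × 14.20 = 14.20 mol; remaining = 27.27 − 14.20 = 13.07 mol
V(H2) = nRT/P = 13.07 × 0.08206 × 985.15 / 0.397 = 2661 L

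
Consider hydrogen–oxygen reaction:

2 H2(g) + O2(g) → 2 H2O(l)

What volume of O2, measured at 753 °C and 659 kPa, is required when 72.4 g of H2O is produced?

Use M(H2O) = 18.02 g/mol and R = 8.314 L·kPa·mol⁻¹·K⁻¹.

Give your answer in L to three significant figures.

26.0 L

n(H2O) = 72.40 / 18.02 = 4.018 mol
n(O2) = (1/2) × 4.018 = 2.009 mol
V = nRT/P = 2.009 × 8.314 × 1026.15 / 659 = 26.01 L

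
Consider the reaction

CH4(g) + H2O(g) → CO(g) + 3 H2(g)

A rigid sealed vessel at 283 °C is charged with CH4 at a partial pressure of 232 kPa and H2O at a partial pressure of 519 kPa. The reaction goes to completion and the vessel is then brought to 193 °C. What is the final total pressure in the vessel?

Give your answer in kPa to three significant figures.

With V and T fixed, P_i ∝ n_i, so the mole ratios apply directly to partial pressures at 283 °C.
P(H2O) required for 232 kPa of CH4 = (1/1) × 232 = 232.0 kPa; available 519 kPa, so CH4 is limiting.
P(H2O) remaining = 519 − (1/1) × 232 = 287.0 kPa
P(gaseous products) = (1+3)/1 × 232 = 928.0 kPa
P_total at 283 °C = 287.0 + 928.0 = 1215 kPa
Scaling to 193 °C: P = 1215 × 466.15/556.15 = 1018 kPa

1020 kPa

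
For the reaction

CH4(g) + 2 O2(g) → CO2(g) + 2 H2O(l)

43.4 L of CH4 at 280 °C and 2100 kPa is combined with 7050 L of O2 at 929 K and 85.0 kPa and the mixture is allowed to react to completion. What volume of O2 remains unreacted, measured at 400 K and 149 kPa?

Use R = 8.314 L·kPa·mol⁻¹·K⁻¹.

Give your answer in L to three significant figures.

847 L

n(CH4) = PV/RT = (2100 × 43.4) / (8.314 × 553.15) = 19.82 mol
n(O2) = PV/RT = (85.0 × 7050) / (8.314 × 929) = 77.59 mol
For 19.82 mol CH4, stoichiometry requires (2/1) × 19.82 = 39.64 mol O2; 77.59 mol is available, so CH4 is limiting.
n(O2) consumed = (2/1) × 19.82 = 39.64 mol; remaining = 77.59 − 39.64 = 37.95 mol
V(O2) = nRT/P = 37.95 × 8.314 × 400 / 149 = 847.0 L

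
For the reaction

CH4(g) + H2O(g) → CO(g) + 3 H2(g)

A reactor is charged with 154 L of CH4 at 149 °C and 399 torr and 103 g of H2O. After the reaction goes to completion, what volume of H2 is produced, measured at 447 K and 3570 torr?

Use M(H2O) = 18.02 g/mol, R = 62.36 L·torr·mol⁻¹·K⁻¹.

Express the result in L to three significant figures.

54.7 L

n(CH4) = PV/RT = (399 × 154) / (62.36 × 422.15) = 2.334 mol
n(H2O) = 103 / 18.02 = 5.716 mol
For 2.334 mol CH4, stoichiometry requires (1/1) × 2.334 = 2.334 mol H2O; 5.716 mol is available, so CH4 is limiting.
n(H2) = (3/1) × 2.334 = 7.002 mol
V(H2) = nRT/P = 7.002 × 62.36 × 447 / 3570 = 54.67 L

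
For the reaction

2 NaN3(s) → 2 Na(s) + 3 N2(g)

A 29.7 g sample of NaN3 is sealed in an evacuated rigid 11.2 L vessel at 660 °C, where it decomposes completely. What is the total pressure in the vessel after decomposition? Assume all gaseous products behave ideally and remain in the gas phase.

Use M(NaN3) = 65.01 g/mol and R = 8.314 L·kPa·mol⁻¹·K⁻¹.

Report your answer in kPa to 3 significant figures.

475 kPa

n(NaN3) = 29.7 / 65.01 = 0.4569 mol
n(gas produced) = (3/2) × 0.4569 = 0.6853 mol
P = nRT/V = 0.6853 × 8.314 × 933.15 / 11.2 = 474.7 kPa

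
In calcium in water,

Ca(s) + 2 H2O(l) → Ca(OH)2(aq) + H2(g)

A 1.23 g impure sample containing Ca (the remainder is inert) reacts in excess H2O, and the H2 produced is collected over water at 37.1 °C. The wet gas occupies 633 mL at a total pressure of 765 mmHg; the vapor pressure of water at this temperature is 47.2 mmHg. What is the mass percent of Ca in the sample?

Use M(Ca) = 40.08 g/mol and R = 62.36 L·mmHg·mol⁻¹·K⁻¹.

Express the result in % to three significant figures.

P(H2) = 765 − 47.2 = 717.8 mmHg
n(H2) = PV/RT = (717.8 × 0.6330) / (62.36 × 310.25) = 0.02348 mol
n(Ca) = (1/1) × 0.02348 = 0.02348 mol
m(Ca) = 0.02348 × 40.08 = 0.9411 g
%Ca = 0.9411 / 1.23 × 100 = 76.51%

76.5 %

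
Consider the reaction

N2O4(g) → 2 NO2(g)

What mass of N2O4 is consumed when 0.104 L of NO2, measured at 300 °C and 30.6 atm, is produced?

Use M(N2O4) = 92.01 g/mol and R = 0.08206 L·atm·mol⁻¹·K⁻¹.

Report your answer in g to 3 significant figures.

n(NO2) = PV/RT = (30.6 × 0.104) / (0.08206 × 573.15) = 0.06766 mol
n(N2O4) = (1/2) × 0.06766 = 0.03383 mol
m(N2O4) = 0.03383 × 92.01 = 3.113 g

3.11 g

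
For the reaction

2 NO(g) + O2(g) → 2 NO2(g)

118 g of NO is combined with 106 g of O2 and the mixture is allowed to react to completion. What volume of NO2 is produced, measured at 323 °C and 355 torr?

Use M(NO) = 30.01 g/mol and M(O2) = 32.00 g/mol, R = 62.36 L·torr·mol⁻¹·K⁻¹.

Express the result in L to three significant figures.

412 L

n(NO) = 118 / 30.01 = 3.932 mol
n(O2) = 106 / 32.00 = 3.312 mol
For 3.932 mol NO, stoichiometry requires (1/2) × 3.932 = 1.966 mol O2; 3.312 mol is available, so NO is limiting.
n(NO2) = (2/2) × 3.932 = 3.932 mol
V(NO2) = nRT/P = 3.932 × 62.36 × 596.15 / 355 = 411.8 L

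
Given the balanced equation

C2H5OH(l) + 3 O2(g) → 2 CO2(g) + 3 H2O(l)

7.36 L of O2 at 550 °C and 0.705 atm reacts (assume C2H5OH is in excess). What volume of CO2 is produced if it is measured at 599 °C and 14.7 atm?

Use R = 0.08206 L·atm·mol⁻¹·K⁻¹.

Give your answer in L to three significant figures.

0.249 L

n(O2) = PV/RT = (0.705 × 7.36) / (0.08206 × 823.15) = 0.07682 mol
n(CO2) = (2/3) × 0.07682 = 0.05121 mol
V = nRT/P = 0.05121 × 0.08206 × 872.15 / 14.7 = 0.2493 L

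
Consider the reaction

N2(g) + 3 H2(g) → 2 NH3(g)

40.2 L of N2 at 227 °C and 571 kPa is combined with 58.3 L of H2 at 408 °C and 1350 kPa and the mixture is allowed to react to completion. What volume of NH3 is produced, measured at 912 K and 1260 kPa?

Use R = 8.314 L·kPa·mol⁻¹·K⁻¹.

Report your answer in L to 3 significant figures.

55.8 L

n(N2) = PV/RT = (571 × 40.2) / (8.314 × 500.15) = 5.520 mol
n(H2) = PV/RT = (1350 × 58.3) / (8.314 × 681.15) = 13.90 mol
For 5.520 mol N2, stoichiometry requires (3/1) × 5.520 = 16.56 mol H2; 13.90 mol is available, so H2 is limiting.
n(NH3) = (2/3) × 13.90 = 9.267 mol
V(NH3) = nRT/P = 9.267 × 8.314 × 912 / 1260 = 55.77 L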